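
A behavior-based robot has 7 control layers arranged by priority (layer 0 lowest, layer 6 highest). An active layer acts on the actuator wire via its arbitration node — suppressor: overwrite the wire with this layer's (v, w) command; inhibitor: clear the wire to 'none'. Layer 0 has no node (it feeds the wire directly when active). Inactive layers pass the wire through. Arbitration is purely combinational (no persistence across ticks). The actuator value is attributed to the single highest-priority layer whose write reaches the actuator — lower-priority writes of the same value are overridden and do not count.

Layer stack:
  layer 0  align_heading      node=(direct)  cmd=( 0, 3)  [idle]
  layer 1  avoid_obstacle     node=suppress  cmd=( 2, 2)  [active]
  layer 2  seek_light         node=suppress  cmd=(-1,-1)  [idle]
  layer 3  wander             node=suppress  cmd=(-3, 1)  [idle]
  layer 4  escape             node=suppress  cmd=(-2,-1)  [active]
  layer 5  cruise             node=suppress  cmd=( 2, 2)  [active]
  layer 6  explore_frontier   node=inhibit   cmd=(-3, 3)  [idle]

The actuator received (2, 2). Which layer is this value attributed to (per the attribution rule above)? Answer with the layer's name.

cruise

[0] align_heading off; wire := none
[1] avoid_obstacle on (suppress); wire := (2, 2)
[2] seek_light off; pass (2, 2)
[3] wander off; pass (2, 2)
[4] escape on (suppress); wire := (-2, -1)
[5] cruise on (suppress); wire := (2, 2)
[6] explore_frontier off; pass (2, 2)
output (2, 2)
last writer: layer 5 = cruise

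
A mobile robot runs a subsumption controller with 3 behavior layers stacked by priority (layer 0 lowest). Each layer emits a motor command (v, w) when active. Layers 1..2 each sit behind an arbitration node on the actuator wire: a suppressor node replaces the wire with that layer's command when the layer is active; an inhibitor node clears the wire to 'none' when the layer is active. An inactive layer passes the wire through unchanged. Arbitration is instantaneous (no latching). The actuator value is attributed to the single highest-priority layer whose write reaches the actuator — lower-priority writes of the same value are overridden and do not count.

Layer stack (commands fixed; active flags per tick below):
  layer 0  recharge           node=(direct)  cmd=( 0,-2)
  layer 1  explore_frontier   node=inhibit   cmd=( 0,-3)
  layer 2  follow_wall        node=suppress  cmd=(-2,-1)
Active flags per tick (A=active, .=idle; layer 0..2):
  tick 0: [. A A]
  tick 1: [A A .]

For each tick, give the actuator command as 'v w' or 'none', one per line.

-2 -1
none

tick 0:
  L0 recharge: idle → wire = none
  L1 explore_frontier: active, inhibitor → wire = none
  L2 follow_wall: active, suppressor → wire = (-2, -1)
  actuator = (-2, -1)
tick 1:
  L0 recharge: active, feeds wire = (0, -2)
  L1 explore_frontier: active, inhibitor → wire = none
  L2 follow_wall: idle → wire stays none
  actuator = none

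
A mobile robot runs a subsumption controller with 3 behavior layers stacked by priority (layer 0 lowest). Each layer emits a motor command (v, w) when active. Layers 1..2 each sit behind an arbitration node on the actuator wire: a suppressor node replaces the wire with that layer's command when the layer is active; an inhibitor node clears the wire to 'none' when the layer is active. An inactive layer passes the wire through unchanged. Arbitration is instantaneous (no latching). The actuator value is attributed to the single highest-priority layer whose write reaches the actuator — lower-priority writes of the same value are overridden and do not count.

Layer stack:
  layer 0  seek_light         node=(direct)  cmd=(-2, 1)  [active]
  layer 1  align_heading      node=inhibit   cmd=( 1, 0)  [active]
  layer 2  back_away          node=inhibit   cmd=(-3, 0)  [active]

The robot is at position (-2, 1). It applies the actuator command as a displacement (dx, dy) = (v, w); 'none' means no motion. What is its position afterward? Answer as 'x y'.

-2 1

layer 0 (seek_light) active — direct: (-2, 1)
layer 1 (align_heading) active — inhibits: none
layer 2 (back_away) active — inhibits: none
→ actuator none
position: (-2, 1) + none = (-2, 1)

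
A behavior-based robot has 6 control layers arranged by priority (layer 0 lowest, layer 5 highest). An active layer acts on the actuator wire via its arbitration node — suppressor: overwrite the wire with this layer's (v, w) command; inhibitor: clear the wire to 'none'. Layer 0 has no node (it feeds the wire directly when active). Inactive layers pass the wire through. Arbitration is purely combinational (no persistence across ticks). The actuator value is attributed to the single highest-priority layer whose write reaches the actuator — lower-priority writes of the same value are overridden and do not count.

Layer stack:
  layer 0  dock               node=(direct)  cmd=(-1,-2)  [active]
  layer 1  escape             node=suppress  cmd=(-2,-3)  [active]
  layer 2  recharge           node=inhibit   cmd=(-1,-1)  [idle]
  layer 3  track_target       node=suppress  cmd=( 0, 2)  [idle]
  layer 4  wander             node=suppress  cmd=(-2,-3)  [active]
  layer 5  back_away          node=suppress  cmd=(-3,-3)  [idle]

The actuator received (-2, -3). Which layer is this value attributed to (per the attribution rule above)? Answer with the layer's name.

wander

layer 0 (dock) active — direct: (-1, -2)
layer 1 (escape) active — suppresses: (-2, -3)
layer 2 (recharge) idle — unchanged: (-2, -3)
layer 3 (track_target) idle — unchanged: (-2, -3)
layer 4 (wander) active — suppresses: (-2, -3)
layer 5 (back_away) idle — unchanged: (-2, -3)
→ actuator (-2, -3)
last writer: layer 4 = wander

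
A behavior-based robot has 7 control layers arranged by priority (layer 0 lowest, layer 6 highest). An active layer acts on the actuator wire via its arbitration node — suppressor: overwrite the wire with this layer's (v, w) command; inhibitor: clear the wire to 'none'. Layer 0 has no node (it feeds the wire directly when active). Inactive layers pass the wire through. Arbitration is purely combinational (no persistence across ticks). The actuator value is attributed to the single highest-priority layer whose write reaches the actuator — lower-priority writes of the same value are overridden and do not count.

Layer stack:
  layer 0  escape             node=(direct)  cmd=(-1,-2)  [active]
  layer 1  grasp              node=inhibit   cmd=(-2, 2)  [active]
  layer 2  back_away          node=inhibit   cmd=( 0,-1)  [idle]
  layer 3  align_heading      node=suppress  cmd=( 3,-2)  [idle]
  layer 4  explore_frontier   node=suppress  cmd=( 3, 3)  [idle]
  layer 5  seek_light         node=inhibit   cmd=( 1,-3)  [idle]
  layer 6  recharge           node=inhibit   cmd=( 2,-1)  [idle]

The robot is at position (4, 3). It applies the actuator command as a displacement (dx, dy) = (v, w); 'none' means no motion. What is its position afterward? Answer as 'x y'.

4 3

L0 escape: active, feeds wire = (-1, -2)
L1 grasp: active, inhibitor → wire = none
L2 back_away: idle → wire stays none
L3 align_heading: idle → wire stays none
L4 explore_frontier: idle → wire stays none
L5 seek_light: idle → wire stays none
L6 recharge: idle → wire stays none
actuator = none
position: (4, 3) + none = (4, 3)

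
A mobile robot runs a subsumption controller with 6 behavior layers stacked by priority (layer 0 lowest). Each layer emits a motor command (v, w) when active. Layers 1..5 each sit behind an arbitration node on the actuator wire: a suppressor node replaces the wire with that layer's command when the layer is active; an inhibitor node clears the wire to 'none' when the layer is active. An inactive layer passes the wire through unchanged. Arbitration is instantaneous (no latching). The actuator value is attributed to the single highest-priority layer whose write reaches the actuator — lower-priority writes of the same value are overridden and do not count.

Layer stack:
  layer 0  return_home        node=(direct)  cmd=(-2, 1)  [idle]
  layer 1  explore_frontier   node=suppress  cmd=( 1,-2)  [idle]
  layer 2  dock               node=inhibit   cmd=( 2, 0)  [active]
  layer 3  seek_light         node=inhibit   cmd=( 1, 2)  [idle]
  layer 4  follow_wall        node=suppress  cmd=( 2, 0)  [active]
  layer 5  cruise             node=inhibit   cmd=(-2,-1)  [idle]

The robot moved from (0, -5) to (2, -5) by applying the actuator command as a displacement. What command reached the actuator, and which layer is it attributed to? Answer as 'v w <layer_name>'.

2 0 follow_wall

displacement = (2, -5) − (0, -5) = (2, 0)
[0] return_home off; wire := none
[1] explore_frontier off; pass none
[2] dock on (inhibit); wire := none
[3] seek_light off; pass none
[4] follow_wall on (suppress); wire := (2, 0)
[5] cruise off; pass (2, 0)
output (2, 0) — from layer 4 (follow_wall)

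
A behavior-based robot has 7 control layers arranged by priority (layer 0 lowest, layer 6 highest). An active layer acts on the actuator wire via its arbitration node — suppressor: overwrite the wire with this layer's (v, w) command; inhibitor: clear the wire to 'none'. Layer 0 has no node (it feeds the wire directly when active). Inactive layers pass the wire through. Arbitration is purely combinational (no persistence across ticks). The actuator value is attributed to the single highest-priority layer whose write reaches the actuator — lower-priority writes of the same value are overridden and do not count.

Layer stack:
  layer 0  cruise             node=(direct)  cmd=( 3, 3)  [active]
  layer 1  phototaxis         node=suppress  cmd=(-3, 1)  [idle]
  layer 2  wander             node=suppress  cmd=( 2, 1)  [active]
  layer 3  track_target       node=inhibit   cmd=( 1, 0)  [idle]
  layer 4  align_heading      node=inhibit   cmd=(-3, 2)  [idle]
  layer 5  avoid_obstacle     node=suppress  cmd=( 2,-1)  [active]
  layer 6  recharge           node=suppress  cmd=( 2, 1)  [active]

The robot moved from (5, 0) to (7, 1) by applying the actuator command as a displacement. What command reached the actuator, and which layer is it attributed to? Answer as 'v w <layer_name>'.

displacement = (7, 1) − (5, 0) = (2, 1)
L0 cruise: active, feeds wire = (3, 3)
L1 phototaxis: idle → wire stays (3, 3)
L2 wander: active, suppressor → wire = (2, 1)
L3 track_target: idle → wire stays (2, 1)
L4 align_heading: idle → wire stays (2, 1)
L5 avoid_obstacle: active, suppressor → wire = (2, -1)
L6 recharge: active, suppressor → wire = (2, 1)
actuator = (2, 1) — from layer 6 (recharge)

2 1 recharge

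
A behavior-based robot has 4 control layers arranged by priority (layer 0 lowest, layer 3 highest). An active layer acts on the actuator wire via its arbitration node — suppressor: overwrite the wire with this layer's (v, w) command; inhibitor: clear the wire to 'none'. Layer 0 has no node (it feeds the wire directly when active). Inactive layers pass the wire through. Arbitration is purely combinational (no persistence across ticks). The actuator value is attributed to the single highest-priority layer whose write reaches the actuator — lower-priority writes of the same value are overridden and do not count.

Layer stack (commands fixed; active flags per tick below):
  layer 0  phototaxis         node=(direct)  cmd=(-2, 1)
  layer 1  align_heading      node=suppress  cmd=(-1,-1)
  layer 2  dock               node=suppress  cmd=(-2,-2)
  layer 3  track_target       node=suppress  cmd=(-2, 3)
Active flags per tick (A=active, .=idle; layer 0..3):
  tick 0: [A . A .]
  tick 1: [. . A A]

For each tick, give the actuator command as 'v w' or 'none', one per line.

tick 0:
  L0 phototaxis: active, feeds wire = (-2, 1)
  L1 align_heading: idle → wire stays (-2, 1)
  L2 dock: active, suppressor → wire = (-2, -2)
  L3 track_target: idle → wire stays (-2, -2)
  actuator = (-2, -2)
tick 1:
  L0 phototaxis: idle → wire = none
  L1 align_heading: idle → wire stays none
  L2 dock: active, suppressor → wire = (-2, -2)
  L3 track_target: active, suppressor → wire = (-2, 3)
  actuator = (-2, 3)

-2 -2
-2 3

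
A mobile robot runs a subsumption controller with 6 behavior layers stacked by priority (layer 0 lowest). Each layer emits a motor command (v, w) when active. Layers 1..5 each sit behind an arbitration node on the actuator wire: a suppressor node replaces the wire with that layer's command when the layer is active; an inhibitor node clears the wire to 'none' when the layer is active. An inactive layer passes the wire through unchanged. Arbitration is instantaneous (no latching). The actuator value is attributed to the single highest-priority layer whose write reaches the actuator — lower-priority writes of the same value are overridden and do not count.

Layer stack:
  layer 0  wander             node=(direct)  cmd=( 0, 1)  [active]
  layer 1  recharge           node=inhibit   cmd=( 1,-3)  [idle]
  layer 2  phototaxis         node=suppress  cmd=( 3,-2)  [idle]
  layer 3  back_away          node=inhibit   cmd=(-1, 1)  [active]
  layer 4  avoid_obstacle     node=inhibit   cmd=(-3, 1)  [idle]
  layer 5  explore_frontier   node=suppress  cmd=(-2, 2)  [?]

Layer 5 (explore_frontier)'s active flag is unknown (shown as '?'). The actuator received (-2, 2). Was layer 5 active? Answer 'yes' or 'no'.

If layer 5 is active=yes:
  actuator would be (-2, 2)
If layer 5 is active=no:
  actuator would be none
Observed (-2, 2), so layer 5 was active.

yes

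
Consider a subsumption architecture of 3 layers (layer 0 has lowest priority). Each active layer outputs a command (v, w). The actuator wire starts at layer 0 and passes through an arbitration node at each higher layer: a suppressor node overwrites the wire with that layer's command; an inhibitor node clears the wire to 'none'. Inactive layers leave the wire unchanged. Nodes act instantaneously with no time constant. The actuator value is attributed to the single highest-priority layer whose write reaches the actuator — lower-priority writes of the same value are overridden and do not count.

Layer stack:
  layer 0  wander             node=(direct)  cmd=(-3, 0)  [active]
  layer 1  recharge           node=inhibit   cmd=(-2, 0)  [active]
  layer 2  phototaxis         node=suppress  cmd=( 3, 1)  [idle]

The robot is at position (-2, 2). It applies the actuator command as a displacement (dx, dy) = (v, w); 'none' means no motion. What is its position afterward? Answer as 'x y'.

-2 2

L0 wander: active, feeds wire = (-3, 0)
L1 recharge: active, inhibitor → wire = none
L2 phototaxis: idle → wire stays none
actuator = none
position: (-2, 2) + none = (-2, 2)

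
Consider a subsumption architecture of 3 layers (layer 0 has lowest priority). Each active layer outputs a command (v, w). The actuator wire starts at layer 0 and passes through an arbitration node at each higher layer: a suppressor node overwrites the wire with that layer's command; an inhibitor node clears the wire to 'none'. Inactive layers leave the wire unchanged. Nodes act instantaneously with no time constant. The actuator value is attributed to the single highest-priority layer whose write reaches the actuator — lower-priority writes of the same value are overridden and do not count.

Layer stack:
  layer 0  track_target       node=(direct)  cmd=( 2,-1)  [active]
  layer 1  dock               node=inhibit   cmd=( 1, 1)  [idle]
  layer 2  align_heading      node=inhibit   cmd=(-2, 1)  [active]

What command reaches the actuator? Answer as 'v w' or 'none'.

none

layer 0 (track_target) active — direct: (2, -1)
layer 1 (dock) idle — unchanged: (2, -1)
layer 2 (align_heading) active — inhibits: none
→ actuator none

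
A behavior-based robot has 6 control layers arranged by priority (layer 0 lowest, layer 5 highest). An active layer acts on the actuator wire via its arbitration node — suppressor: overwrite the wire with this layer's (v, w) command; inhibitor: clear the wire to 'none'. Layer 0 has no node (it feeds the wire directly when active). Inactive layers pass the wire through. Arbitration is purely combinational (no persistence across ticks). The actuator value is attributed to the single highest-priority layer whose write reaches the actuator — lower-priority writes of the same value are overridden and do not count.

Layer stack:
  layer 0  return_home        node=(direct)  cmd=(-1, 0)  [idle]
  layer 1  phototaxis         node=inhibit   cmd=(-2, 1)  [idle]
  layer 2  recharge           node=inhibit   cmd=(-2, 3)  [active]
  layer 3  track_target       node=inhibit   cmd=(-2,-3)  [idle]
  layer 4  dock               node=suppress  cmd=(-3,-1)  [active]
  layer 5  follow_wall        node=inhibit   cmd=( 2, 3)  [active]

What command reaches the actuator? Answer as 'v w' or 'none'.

none

L0 return_home: idle → wire = none
L1 phototaxis: idle → wire stays none
L2 recharge: active, inhibitor → wire = none
L3 track_target: idle → wire stays none
L4 dock: active, suppressor → wire = (-3, -1)
L5 follow_wall: active, inhibitor → wire = none
actuator = none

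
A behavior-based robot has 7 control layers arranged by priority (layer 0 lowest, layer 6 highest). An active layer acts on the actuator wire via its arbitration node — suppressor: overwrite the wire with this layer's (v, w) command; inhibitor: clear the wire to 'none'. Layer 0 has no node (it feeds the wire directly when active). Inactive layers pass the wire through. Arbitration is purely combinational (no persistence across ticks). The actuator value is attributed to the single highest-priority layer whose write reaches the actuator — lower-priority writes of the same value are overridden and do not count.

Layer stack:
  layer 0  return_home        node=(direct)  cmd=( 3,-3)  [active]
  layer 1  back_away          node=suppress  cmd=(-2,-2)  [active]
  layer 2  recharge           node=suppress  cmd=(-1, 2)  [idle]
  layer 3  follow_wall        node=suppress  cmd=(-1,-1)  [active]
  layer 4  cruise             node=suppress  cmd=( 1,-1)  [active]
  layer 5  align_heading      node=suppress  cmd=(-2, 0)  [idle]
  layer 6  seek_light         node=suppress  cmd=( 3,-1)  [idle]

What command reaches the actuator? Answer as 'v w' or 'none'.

1 -1

layer 0 (return_home) active — direct: (3, -3)
layer 1 (back_away) active — suppresses: (-2, -2)
layer 2 (recharge) idle — unchanged: (-2, -2)
layer 3 (follow_wall) active — suppresses: (-1, -1)
layer 4 (cruise) active — suppresses: (1, -1)
layer 5 (align_heading) idle — unchanged: (1, -1)
layer 6 (seek_light) idle — unchanged: (1, -1)
→ actuator (1, -1)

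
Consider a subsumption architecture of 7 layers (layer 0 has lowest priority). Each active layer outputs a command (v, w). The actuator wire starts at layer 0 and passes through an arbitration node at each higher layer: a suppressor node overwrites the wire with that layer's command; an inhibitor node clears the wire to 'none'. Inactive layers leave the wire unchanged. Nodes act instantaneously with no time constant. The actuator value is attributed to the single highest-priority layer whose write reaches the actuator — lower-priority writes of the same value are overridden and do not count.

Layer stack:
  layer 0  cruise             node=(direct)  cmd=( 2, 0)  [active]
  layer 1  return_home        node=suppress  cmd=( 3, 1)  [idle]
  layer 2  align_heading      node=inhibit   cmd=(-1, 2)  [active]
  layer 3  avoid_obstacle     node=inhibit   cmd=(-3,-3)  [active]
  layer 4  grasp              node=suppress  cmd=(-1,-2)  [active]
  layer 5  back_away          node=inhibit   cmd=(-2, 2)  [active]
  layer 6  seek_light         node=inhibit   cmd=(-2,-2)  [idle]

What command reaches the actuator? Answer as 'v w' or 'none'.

L0 cruise: active, feeds wire = (2, 0)
L1 return_home: idle → wire stays (2, 0)
L2 align_heading: active, inhibitor → wire = none
L3 avoid_obstacle: active, inhibitor → wire = none
L4 grasp: active, suppressor → wire = (-1, -2)
L5 back_away: active, inhibitor → wire = none
L6 seek_light: idle → wire stays none
actuator = none

none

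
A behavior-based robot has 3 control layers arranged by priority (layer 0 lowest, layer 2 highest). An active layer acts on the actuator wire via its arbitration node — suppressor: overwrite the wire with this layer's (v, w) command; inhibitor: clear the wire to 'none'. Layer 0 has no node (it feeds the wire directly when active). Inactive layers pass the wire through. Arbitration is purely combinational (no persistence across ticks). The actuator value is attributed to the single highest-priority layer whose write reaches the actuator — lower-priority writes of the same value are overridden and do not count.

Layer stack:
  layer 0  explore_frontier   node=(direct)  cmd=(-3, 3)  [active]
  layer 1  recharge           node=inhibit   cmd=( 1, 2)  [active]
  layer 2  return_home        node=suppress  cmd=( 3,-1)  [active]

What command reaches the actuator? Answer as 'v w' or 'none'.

3 -1

[0] explore_frontier on; wire := (-3, 3)
[1] recharge on (inhibit); wire := none
[2] return_home on (suppress); wire := (3, -1)
output (3, -1)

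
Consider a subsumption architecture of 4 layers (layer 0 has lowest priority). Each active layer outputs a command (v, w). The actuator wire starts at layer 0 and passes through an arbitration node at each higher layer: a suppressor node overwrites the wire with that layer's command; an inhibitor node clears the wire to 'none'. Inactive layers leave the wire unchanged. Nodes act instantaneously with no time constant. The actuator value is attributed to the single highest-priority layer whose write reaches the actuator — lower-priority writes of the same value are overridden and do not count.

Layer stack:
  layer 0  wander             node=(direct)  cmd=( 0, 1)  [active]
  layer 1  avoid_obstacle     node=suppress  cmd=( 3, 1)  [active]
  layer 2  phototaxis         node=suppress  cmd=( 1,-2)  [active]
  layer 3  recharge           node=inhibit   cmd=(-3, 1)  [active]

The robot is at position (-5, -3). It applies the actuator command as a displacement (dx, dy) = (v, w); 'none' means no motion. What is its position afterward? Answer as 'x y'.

-5 -3

layer 0 (wander) active — direct: (0, 1)
layer 1 (avoid_obstacle) active — suppresses: (3, 1)
layer 2 (phototaxis) active — suppresses: (1, -2)
layer 3 (recharge) active — inhibits: none
→ actuator none
position: (-5, -3) + none = (-5, -3)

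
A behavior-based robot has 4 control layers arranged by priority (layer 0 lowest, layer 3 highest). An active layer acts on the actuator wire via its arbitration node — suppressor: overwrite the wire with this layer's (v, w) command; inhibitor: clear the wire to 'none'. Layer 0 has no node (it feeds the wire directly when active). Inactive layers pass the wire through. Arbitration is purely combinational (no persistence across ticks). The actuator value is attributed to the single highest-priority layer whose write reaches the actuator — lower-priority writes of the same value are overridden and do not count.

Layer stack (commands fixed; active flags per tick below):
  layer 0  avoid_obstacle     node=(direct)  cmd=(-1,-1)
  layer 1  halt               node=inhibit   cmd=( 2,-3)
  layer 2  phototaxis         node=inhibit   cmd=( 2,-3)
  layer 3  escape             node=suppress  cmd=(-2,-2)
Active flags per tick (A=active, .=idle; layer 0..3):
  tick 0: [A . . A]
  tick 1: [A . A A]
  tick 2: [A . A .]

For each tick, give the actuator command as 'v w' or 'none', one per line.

tick 0:
  layer 0 (avoid_obstacle) active — direct: (-1, -1)
  layer 1 (halt) idle — unchanged: (-1, -1)
  layer 2 (phototaxis) idle — unchanged: (-1, -1)
  layer 3 (escape) active — suppresses: (-2, -2)
  → actuator (-2, -2)
tick 1:
  layer 0 (avoid_obstacle) active — direct: (-1, -1)
  layer 1 (halt) idle — unchanged: (-1, -1)
  layer 2 (phototaxis) active — inhibits: none
  layer 3 (escape) active — suppresses: (-2, -2)
  → actuator (-2, -2)
tick 2:
  layer 0 (avoid_obstacle) active — direct: (-1, -1)
  layer 1 (halt) idle — unchanged: (-1, -1)
  layer 2 (phototaxis) active — inhibits: none
  layer 3 (escape) idle — unchanged: none
  → actuator none

-2 -2
-2 -2
none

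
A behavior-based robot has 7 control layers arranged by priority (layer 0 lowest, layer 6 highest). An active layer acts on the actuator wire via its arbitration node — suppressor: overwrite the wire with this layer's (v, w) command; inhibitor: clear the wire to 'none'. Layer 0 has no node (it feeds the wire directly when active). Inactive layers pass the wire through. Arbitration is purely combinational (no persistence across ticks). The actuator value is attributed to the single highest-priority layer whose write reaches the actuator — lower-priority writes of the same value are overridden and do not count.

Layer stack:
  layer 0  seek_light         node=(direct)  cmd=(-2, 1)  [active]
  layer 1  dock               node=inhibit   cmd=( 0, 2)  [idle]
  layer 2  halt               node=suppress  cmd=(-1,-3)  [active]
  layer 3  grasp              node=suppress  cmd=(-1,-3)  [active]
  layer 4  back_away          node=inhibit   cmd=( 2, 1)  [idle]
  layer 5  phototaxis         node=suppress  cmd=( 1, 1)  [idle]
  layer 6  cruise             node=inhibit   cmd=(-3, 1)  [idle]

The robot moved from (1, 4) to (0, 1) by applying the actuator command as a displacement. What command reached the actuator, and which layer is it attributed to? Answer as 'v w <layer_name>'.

displacement = (0, 1) − (1, 4) = (-1, -3)
[0] seek_light on; wire := (-2, 1)
[1] dock off; pass (-2, 1)
[2] halt on (suppress); wire := (-1, -3)
[3] grasp on (suppress); wire := (-1, -3)
[4] back_away off; pass (-1, -3)
[5] phototaxis off; pass (-1, -3)
[6] cruise off; pass (-1, -3)
output (-1, -3) — from layer 3 (grasp)

-1 -3 grasp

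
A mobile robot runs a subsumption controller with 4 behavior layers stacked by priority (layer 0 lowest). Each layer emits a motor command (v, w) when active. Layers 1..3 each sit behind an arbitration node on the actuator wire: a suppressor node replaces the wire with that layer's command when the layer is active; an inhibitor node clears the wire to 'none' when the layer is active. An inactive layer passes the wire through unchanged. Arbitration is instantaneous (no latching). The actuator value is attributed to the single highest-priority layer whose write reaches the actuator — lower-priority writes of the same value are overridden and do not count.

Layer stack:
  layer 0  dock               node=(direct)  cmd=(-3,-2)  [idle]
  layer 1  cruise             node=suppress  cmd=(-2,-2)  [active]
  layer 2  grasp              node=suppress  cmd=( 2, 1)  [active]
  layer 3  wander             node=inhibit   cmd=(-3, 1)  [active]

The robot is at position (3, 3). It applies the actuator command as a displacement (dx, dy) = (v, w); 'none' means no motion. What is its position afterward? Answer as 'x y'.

3 3

L0 dock: idle → wire = none
L1 cruise: active, suppressor → wire = (-2, -2)
L2 grasp: active, suppressor → wire = (2, 1)
L3 wander: active, inhibitor → wire = none
actuator = none
position: (3, 3) + none = (3, 3)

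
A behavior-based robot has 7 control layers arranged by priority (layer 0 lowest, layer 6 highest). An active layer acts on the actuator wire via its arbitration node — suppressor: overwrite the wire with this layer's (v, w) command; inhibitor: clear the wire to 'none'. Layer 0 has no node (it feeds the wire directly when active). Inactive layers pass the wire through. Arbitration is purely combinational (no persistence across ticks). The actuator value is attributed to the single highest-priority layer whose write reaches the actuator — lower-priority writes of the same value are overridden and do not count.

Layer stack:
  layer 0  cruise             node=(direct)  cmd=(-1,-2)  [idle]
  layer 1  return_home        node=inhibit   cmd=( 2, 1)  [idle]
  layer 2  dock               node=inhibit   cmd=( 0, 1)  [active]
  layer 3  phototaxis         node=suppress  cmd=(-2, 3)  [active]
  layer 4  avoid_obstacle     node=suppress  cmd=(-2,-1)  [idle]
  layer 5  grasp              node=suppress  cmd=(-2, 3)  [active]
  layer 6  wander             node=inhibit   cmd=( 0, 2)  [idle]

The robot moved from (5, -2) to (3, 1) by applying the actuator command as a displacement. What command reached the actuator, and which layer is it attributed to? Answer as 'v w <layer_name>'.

displacement = (3, 1) − (5, -2) = (-2, 3)
layer 0 (cruise) idle — none
layer 1 (return_home) idle — unchanged: none
layer 2 (dock) active — inhibits: none
layer 3 (phototaxis) active — suppresses: (-2, 3)
layer 4 (avoid_obstacle) idle — unchanged: (-2, 3)
layer 5 (grasp) active — suppresses: (-2, 3)
layer 6 (wander) idle — unchanged: (-2, 3)
→ actuator (-2, 3) — from layer 5 (grasp)

-2 3 grasp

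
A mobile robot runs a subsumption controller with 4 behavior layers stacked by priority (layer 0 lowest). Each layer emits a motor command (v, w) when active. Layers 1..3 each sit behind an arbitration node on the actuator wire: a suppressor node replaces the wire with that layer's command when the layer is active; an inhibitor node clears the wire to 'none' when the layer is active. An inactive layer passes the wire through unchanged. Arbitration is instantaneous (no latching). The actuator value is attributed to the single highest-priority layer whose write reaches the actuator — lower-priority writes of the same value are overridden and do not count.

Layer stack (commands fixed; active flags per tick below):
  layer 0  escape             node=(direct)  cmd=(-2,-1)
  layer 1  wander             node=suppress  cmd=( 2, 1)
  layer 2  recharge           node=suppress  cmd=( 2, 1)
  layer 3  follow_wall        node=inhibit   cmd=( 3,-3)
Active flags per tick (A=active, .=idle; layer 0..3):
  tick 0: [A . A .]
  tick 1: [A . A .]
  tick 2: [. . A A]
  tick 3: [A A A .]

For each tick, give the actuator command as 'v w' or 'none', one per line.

tick 0:
  layer 0 (escape) active — direct: (-2, -1)
  layer 1 (wander) idle — unchanged: (-2, -1)
  layer 2 (recharge) active — suppresses: (2, 1)
  layer 3 (follow_wall) idle — unchanged: (2, 1)
  → actuator (2, 1)
tick 1:
  layer 0 (escape) active — direct: (-2, -1)
  layer 1 (wander) idle — unchanged: (-2, -1)
  layer 2 (recharge) active — suppresses: (2, 1)
  layer 3 (follow_wall) idle — unchanged: (2, 1)
  → actuator (2, 1)
tick 2:
  layer 0 (escape) idle — none
  layer 1 (wander) idle — unchanged: none
  layer 2 (recharge) active — suppresses: (2, 1)
  layer 3 (follow_wall) active — inhibits: none
  → actuator none
tick 3:
  layer 0 (escape) active — direct: (-2, -1)
  layer 1 (wander) active — suppresses: (2, 1)
  layer 2 (recharge) active — suppresses: (2, 1)
  layer 3 (follow_wall) idle — unchanged: (2, 1)
  → actuator (2, 1)

2 1
2 1
none
2 1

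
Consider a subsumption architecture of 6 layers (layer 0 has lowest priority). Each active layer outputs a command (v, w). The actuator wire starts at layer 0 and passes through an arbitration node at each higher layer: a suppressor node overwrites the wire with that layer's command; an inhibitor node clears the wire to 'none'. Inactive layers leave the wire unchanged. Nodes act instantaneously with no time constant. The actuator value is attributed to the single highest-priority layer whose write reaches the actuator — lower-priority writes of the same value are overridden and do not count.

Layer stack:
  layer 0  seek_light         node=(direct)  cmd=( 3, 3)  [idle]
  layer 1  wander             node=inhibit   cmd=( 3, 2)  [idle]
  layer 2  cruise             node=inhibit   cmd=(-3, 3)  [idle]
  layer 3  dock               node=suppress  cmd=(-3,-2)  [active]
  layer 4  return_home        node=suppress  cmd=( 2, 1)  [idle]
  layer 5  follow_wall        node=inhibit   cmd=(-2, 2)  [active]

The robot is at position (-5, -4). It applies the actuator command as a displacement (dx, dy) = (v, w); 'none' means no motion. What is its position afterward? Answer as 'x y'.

-5 -4

[0] seek_light off; wire := none
[1] wander off; pass none
[2] cruise off; pass none
[3] dock on (suppress); wire := (-3, -2)
[4] return_home off; pass (-3, -2)
[5] follow_wall on (inhibit); wire := none
output none
position: (-5, -4) + none = (-5, -4)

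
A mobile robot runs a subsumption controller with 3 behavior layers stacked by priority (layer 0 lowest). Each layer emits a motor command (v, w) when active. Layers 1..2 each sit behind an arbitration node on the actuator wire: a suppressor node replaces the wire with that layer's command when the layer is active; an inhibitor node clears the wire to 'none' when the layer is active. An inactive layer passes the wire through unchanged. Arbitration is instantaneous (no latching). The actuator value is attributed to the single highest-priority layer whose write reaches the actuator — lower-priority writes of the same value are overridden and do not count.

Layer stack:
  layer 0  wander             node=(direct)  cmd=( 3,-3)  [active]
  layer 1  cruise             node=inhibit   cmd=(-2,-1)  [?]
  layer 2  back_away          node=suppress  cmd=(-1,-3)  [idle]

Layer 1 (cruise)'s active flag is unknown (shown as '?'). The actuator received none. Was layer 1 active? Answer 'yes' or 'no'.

If layer 1 is active=yes:
  actuator would be none
If layer 1 is active=no:
  actuator would be (3, -3)
Observed none, so layer 1 was active.

yes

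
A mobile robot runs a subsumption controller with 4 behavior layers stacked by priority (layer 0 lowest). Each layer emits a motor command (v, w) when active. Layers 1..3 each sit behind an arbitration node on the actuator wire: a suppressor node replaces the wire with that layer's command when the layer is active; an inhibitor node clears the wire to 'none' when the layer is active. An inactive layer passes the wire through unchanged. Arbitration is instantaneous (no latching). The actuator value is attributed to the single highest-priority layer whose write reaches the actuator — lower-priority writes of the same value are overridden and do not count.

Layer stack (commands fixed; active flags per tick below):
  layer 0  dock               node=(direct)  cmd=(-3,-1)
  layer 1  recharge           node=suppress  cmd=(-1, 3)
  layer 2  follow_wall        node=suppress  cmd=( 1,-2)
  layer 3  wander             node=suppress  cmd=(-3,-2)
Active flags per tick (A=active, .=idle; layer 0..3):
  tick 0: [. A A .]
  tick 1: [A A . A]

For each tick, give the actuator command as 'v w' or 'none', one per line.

1 -2
-3 -2

tick 0:
  layer 0 (dock) idle — none
  layer 1 (recharge) active — suppresses: (-1, 3)
  layer 2 (follow_wall) active — suppresses: (1, -2)
  layer 3 (wander) idle — unchanged: (1, -2)
  → actuator (1, -2)
tick 1:
  layer 0 (dock) active — direct: (-3, -1)
  layer 1 (recharge) active — suppresses: (-1, 3)
  layer 2 (follow_wall) idle — unchanged: (-1, 3)
  layer 3 (wander) active — suppresses: (-3, -2)
  → actuator (-3, -2)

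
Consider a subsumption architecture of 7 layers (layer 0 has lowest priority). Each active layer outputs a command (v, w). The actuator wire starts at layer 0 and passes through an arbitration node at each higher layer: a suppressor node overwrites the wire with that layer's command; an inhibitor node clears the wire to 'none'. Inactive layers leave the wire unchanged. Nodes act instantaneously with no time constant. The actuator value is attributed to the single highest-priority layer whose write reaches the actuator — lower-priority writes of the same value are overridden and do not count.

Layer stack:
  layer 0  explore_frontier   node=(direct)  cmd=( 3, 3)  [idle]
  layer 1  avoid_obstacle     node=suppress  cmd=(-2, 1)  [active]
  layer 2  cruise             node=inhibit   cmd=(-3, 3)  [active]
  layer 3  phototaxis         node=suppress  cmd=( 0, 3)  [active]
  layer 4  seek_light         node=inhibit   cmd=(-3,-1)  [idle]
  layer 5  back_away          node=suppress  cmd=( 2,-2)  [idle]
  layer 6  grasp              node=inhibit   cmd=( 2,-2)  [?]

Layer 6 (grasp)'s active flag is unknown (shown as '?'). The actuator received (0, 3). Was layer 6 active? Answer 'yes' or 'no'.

no

If layer 6 is active=yes:
  actuator would be none
If layer 6 is active=no:
  actuator would be (0, 3)
Observed (0, 3), so layer 6 was idle.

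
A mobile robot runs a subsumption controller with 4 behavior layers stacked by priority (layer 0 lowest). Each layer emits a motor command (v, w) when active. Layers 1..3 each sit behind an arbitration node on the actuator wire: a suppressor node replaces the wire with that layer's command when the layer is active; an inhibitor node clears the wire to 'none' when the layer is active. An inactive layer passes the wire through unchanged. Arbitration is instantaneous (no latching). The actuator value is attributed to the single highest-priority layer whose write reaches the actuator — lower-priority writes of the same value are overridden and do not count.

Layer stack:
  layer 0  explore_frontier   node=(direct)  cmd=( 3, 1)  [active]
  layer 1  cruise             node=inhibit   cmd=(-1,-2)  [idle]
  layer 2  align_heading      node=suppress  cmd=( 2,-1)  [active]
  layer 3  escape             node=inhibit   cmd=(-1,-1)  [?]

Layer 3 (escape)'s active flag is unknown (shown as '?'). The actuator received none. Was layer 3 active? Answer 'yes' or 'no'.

yes

If layer 3 is active=yes:
  actuator would be none
If layer 3 is active=no:
  actuator would be (2, -1)
Observed none, so layer 3 was active.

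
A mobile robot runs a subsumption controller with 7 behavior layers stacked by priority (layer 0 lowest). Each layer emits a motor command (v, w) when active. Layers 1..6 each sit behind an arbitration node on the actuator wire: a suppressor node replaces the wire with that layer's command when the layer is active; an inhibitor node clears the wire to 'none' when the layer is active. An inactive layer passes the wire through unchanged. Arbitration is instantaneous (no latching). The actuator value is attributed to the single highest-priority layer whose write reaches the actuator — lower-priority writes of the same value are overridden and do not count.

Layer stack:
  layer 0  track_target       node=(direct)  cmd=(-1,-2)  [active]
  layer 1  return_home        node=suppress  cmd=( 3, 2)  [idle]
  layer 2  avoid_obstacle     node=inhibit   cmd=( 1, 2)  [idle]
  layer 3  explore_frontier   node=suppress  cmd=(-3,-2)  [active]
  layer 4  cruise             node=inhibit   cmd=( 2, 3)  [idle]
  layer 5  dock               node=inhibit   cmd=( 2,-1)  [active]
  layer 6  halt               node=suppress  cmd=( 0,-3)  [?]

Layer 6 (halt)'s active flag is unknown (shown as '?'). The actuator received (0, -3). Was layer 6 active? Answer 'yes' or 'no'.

yes

If layer 6 is active=yes:
  actuator would be (0, -3)
If layer 6 is active=no:
  actuator would be none
Observed (0, -3), so layer 6 was active.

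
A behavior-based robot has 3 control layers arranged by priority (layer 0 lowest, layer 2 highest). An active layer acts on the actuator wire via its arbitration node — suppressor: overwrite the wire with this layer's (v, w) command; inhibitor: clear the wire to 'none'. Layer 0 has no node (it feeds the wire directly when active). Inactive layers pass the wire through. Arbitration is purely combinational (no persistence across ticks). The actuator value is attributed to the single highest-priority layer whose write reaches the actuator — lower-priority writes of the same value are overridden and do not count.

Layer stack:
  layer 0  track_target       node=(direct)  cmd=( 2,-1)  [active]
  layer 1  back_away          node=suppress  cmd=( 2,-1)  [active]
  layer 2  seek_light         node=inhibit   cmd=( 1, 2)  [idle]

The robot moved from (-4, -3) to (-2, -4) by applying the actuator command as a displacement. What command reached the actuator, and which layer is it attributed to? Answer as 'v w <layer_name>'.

displacement = (-2, -4) − (-4, -3) = (2, -1)
layer 0 (track_target) active — direct: (2, -1)
layer 1 (back_away) active — suppresses: (2, -1)
layer 2 (seek_light) idle — unchanged: (2, -1)
→ actuator (2, -1) — from layer 1 (back_away)

2 -1 back_away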